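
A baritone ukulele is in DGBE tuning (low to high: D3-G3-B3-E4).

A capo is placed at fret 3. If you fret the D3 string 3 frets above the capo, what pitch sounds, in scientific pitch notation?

The capo raises the open D3 by 3 semitones to F3; fretting 3 more gives D3 + 3 + 3 = D3 + 6 semitones = G#3.

G#3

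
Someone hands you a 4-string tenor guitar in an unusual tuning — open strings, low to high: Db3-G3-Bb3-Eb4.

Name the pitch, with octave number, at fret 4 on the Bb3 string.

Each fret is one semitone, so Bb3 + 4 = D4.

D4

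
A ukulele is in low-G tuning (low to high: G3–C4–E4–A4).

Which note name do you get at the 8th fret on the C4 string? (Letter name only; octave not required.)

G♯

C4 is MIDI 60. Adding 8 gives 68; 68 mod 12 = 8, i.e. G♯.
(Equivalently spelled A♭.)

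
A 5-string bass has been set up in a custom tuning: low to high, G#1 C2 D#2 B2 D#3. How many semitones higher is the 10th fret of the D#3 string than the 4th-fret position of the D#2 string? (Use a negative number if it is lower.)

D#3 at fret 10 → C#4 (MIDI 61); D#2 at fret 4 → G2 (MIDI 43).
61 − 43 = 18, so the two pitches are 18 semitones apart.

18 semitones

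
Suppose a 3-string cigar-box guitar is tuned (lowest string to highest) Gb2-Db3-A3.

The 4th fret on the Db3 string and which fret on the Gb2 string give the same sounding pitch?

Db3 at fret 4 is Db3 + 4 semitones = F3.
The open Gb2 string is 7 semitones below the open Db3, so the same pitch on the Gb2 string lies at fret 4 + 7 = 11.

11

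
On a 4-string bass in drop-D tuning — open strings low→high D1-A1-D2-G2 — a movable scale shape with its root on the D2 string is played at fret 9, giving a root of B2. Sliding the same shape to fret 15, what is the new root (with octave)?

F3

Moving from fret 9 to fret 15 shifts the root by 6 semitones.
B2 up 6 semitones is F3.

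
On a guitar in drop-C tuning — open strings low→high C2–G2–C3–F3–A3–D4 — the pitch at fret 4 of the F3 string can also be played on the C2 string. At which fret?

Fret 4 on F3 is MIDI 53 + 4 = 57 (A3). On the C2 string (open MIDI 36), that pitch is 57 − 36 = fret 21.

21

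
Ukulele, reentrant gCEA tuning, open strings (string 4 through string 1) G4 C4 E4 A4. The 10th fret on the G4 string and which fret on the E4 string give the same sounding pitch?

Fret 10 on G4 is MIDI 67 + 10 = 77 (F5). On the E4 string (open MIDI 64), that pitch is 77 − 64 = fret 13.

13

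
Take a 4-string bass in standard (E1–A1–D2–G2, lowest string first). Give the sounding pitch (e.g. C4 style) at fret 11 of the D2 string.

Each fret is one semitone, so D2 + 11 = C#3.

C#3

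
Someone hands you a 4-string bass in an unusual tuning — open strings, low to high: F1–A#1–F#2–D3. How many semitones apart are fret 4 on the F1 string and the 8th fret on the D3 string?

F1 at fret 4 → A1 (MIDI 33); D3 at fret 8 → A#3 (MIDI 58).
33 − 58 = -25, so the two pitches are 25 semitones apart, with A#3 the higher.

25 semitones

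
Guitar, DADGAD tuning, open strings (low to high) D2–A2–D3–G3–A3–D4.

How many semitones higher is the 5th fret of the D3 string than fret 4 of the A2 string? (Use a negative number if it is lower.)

6 semitones

D3 at fret 5 → G3 (MIDI 55); A2 at fret 4 → C#3 (MIDI 49).
55 − 49 = 6, so the two pitches are 6 semitones apart.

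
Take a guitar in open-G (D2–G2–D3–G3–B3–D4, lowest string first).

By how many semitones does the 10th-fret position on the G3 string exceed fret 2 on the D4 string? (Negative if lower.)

G3 at fret 10 → F4 (MIDI 65); D4 at fret 2 → E4 (MIDI 64).
65 − 64 = 1, so the two pitches are 1 semitone apart.

1 semitone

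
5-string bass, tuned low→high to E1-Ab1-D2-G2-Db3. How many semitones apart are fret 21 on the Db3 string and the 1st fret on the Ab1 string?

37 semitones

Db3 at fret 21 → Bb4 (MIDI 70); Ab1 at fret 1 → A1 (MIDI 33).
70 − 33 = 37, so the two pitches are 37 semitones apart, with Bb4 the higher.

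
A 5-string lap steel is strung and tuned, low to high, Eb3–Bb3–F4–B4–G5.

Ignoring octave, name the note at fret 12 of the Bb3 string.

Bb3 is MIDI 58. Adding 12 gives 70; 70 mod 12 = 10, i.e. Bb.
(Equivalently spelled A#.)

Bb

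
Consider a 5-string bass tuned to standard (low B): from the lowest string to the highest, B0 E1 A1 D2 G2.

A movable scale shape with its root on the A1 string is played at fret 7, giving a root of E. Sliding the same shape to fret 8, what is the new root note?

F

Moving from fret 7 to fret 8 shifts the root by 1 semitone.
E up 1 semitone is F.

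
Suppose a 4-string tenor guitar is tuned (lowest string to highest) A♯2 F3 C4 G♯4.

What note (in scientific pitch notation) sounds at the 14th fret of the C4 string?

D5

The open C4 string plus 14 semitones: C–C#–D–D#–…–C–C#–D.
The walk passes from B into C once, so the octave number goes from 4 to 5.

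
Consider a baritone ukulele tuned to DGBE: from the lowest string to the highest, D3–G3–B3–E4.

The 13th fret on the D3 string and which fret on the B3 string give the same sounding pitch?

4

Fret 13 on D3 is MIDI 50 + 13 = 63 (D#4). On the B3 string (open MIDI 59), that pitch is 63 − 59 = fret 4.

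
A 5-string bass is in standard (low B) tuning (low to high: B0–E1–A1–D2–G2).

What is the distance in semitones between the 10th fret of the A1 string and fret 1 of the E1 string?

14 semitones

A1 at fret 10 → G2 (MIDI 43); E1 at fret 1 → F1 (MIDI 29).
43 − 29 = 14, so the two pitches are 14 semitones apart, with G2 the higher.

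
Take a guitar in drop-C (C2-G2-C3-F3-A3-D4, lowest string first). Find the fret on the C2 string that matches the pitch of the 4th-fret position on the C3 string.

Fret 4 on C3 is MIDI 48 + 4 = 52 (E3). On the C2 string (open MIDI 36), that pitch is 52 − 36 = fret 16.

16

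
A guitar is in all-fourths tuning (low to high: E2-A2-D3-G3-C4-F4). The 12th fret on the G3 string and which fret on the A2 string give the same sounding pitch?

22

G3 at fret 12 is G3 + 12 semitones = G4.
The open A2 string is 10 semitones below the open G3, so the same pitch on the A2 string lies at fret 12 + 10 = 22.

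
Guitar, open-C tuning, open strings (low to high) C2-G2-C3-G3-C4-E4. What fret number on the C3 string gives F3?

F3 is 5 semitones above the open C3 (C–C#–D–D#–E–F), so it sits at fret 5.

5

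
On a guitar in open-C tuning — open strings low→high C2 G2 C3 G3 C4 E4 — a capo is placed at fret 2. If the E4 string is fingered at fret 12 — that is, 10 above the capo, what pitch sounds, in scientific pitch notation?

E5

The capo raises the open E4 by 2 semitones to F♯4; fretting 10 more gives E4 + 2 + 10 = E4 + 12 semitones = E5.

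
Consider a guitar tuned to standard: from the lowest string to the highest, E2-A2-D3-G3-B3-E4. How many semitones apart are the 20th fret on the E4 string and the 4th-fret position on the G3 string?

25 semitones

E4 at fret 20 → C6 (MIDI 84); G3 at fret 4 → B3 (MIDI 59).
84 − 59 = 25, so the two pitches are 25 semitones apart, with C6 the higher.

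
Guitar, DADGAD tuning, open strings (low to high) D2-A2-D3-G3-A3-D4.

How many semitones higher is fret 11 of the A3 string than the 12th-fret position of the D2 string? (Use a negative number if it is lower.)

18 semitones

A3 at fret 11 → G#4 (MIDI 68); D2 at fret 12 → D3 (MIDI 50).
68 − 50 = 18, so the two pitches are 18 semitones apart.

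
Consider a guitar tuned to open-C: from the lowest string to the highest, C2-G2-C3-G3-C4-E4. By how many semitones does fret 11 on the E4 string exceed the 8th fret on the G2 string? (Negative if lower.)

24 semitones

E4 at fret 11 → D♯5 (MIDI 75); G2 at fret 8 → D♯3 (MIDI 51).
75 − 51 = 24, so the two pitches are 24 semitones apart.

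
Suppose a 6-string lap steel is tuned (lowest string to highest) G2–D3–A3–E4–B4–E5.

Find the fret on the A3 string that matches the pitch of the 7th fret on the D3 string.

Fret 7 on D3 is MIDI 50 + 7 = 57 (A3). On the A3 string (open MIDI 57), that pitch is 57 − 57 = fret 0.

0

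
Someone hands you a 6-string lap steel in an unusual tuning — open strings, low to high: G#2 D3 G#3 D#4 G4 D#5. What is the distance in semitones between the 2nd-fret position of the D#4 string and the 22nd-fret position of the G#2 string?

D#4 at fret 2 → F4 (MIDI 65); G#2 at fret 22 → F#4 (MIDI 66).
65 − 66 = -1, so the two pitches are 1 semitone apart, with F#4 the higher.

1 semitone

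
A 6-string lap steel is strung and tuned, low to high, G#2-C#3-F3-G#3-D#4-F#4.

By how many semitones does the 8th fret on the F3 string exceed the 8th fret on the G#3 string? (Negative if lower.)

-3 semitones

F3 at fret 8 → C#4 (MIDI 61); G#3 at fret 8 → E4 (MIDI 64).
61 − 64 = -3, so the two pitches are 3 semitones apart.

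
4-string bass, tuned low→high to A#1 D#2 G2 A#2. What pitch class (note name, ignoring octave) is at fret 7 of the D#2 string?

A#

The open D#2 string plus 7 semitones: D#–E–F–F#–G–G#–A–A#.
(Equivalently spelled Bb.)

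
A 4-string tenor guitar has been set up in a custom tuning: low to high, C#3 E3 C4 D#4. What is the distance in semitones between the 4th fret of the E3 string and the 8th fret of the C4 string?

E3 at fret 4 → G#3 (MIDI 56); C4 at fret 8 → G#4 (MIDI 68).
56 − 68 = -12, so the two pitches are 12 semitones apart, with G#4 the higher.

12 semitones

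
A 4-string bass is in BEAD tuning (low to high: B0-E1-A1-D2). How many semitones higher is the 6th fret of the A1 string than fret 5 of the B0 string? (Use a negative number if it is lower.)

11 semitones

A1 at fret 6 → D#2 (MIDI 39); B0 at fret 5 → E1 (MIDI 28).
39 − 28 = 11, so the two pitches are 11 semitones apart.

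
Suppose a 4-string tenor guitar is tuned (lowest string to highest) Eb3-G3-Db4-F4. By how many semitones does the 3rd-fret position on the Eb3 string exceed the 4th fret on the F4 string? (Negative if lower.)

Eb3 at fret 3 → Gb3 (MIDI 54); F4 at fret 4 → A4 (MIDI 69).
54 − 69 = -15, so the two pitches are 15 semitones apart.

-15 semitones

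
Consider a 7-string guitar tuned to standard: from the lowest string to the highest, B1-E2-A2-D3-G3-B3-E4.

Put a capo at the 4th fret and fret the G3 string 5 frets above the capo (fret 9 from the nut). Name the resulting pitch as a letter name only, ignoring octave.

E

The capo raises the open G3 by 4 semitones to B3; fretting 5 more gives G3 + 4 + 5 = G3 + 9 semitones, landing on E.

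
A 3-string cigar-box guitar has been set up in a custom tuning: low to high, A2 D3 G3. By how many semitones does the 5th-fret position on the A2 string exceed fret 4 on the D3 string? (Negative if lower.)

A2 at fret 5 → D3 (MIDI 50); D3 at fret 4 → F♯3 (MIDI 54).
50 − 54 = -4, so the two pitches are 4 semitones apart.

-4 semitones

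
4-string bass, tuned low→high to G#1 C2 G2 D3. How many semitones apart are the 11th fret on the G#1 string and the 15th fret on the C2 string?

8 semitones

G#1 at fret 11 → G2 (MIDI 43); C2 at fret 15 → D#3 (MIDI 51).
43 − 51 = -8, so the two pitches are 8 semitones apart, with D#3 the higher.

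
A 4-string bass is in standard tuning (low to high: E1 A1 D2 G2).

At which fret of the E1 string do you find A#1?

A#1 is 6 semitones above the open E1 (E–F–F#–G–G#–A–A#), so it sits at fret 6.

6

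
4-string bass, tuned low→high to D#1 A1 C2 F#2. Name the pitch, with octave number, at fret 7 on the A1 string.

E2

A1 is MIDI 33. Adding 7 gives 40, which is E2.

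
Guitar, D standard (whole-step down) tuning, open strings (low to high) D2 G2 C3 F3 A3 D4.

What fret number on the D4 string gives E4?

2

E4 is 2 semitones above the open D4 (D–D#–E), so it sits at fret 2.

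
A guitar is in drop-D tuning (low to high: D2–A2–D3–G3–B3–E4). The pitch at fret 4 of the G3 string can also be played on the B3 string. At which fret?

Fret 4 on G3 is MIDI 55 + 4 = 59 (B3). On the B3 string (open MIDI 59), that pitch is 59 − 59 = fret 0.

0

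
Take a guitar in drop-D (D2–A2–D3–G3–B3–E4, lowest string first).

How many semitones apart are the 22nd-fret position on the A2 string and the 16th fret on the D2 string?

13 semitones

A2 at fret 22 → G4 (MIDI 67); D2 at fret 16 → F♯3 (MIDI 54).
67 − 54 = 13, so the two pitches are 13 semitones apart, with G4 the higher.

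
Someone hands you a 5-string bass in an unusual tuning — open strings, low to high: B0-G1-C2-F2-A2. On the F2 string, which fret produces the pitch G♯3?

15

G♯3 is 15 semitones above the open F2 (F–F#–G–G#–…–F#–G–G#), so it sits at fret 15.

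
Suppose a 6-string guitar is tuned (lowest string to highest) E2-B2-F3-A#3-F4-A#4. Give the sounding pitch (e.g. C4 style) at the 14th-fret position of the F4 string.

The open F4 string plus 14 semitones: F–F#–G–G#–…–F–F#–G.
The walk passes from B into C once, so the octave number goes from 4 to 5.

G5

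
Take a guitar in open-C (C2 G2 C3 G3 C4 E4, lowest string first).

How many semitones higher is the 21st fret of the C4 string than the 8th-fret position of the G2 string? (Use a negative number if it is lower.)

C4 at fret 21 → A5 (MIDI 81); G2 at fret 8 → D#3 (MIDI 51).
81 − 51 = 30, so the two pitches are 30 semitones apart.

30 semitones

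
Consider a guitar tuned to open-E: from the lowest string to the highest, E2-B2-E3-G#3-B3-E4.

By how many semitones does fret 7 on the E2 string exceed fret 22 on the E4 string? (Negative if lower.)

-39 semitones

E2 at fret 7 → B2 (MIDI 47); E4 at fret 22 → D6 (MIDI 86).
47 − 86 = -39, so the two pitches are 39 semitones apart.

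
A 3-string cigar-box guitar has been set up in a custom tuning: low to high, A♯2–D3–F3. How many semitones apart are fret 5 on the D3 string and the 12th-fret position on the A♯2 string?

3 semitones

D3 at fret 5 → G3 (MIDI 55); A♯2 at fret 12 → A♯3 (MIDI 58).
55 − 58 = -3, so the two pitches are 3 semitones apart, with A♯3 the higher.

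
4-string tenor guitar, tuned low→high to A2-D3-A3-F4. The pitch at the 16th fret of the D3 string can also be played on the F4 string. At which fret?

1

D3 at fret 16 is D3 + 16 semitones = F♯4.
The open F4 string is 15 semitones above the open D3, so the same pitch on the F4 string lies at fret 16 − 15 = 1.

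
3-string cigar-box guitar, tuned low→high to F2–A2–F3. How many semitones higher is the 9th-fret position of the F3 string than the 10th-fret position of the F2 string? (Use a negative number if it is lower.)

11 semitones

F3 at fret 9 → D4 (MIDI 62); F2 at fret 10 → Eb3 (MIDI 51).
62 − 51 = 11, so the two pitches are 11 semitones apart.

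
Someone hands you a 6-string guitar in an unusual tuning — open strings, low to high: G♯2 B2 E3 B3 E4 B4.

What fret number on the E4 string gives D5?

D5 is 10 semitones above the open E4 (E–F–F#–G–…–C–C#–D), so it sits at fret 10.

10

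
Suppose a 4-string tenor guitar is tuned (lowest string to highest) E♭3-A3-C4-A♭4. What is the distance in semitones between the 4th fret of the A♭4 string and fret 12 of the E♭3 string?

A♭4 at fret 4 → C5 (MIDI 72); E♭3 at fret 12 → E♭4 (MIDI 63).
72 − 63 = 9, so the two pitches are 9 semitones apart, with C5 the higher.

9 semitones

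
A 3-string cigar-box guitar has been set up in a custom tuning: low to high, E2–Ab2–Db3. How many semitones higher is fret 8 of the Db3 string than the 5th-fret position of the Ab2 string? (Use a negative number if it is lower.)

Db3 at fret 8 → A3 (MIDI 57); Ab2 at fret 5 → Db3 (MIDI 49).
57 − 49 = 8, so the two pitches are 8 semitones apart.

8 semitones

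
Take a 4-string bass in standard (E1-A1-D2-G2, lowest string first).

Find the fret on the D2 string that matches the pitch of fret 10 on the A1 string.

Fret 10 on A1 is MIDI 33 + 10 = 43 (G2). On the D2 string (open MIDI 38), that pitch is 43 − 38 = fret 5.

5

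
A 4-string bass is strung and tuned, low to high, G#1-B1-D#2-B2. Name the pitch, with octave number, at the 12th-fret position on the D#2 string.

D#3

The open D#2 string plus 12 semitones: D#–E–F–F#–…–C#–D–D#.
The walk passes from B into C once, so the octave number goes from 2 to 3.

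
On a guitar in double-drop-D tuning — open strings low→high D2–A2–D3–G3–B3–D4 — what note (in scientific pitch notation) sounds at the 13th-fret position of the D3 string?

The open D3 string plus 13 semitones: D–D#–E–F–…–C#–D–D#.
The walk passes from B into C once, so the octave number goes from 3 to 4.
(Equivalently spelled Eb4.)

D#4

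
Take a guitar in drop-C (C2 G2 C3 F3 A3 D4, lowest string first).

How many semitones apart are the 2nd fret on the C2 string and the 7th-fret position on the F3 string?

22 semitones

C2 at fret 2 → D2 (MIDI 38); F3 at fret 7 → C4 (MIDI 60).
38 − 60 = -22, so the two pitches are 22 semitones apart, with C4 the higher.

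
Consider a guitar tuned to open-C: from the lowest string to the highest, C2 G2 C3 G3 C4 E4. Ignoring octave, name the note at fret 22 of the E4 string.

Each fret is one semitone, so E4 + 22 = D.

D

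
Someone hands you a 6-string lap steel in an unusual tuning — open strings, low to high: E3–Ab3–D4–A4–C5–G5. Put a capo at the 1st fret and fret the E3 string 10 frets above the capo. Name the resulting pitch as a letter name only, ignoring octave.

Eb

The capo raises the open E3 by 1 semitone to F3; fretting 10 more gives E3 + 1 + 10 = E3 + 11 semitones, landing on Eb.
(Also written D#.)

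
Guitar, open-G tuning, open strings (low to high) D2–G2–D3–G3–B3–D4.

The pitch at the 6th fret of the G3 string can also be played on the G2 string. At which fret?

18

Fret 6 on G3 is MIDI 55 + 6 = 61 (C#4). On the G2 string (open MIDI 43), that pitch is 61 − 43 = fret 18.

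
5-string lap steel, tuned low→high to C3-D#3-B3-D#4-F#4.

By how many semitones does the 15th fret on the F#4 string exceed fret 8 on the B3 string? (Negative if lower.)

F#4 at fret 15 → A5 (MIDI 81); B3 at fret 8 → G4 (MIDI 67).
81 − 67 = 14, so the two pitches are 14 semitones apart.

14 semitones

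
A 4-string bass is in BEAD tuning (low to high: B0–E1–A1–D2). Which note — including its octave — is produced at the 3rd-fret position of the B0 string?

Each fret is one semitone, so B0 + 3 = D1.

D1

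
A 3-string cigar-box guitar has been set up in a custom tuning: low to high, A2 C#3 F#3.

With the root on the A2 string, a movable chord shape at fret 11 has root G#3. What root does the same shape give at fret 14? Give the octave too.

Moving from fret 11 to fret 14 shifts the root by 3 semitones.
G#3 up 3 semitones is B3.

B3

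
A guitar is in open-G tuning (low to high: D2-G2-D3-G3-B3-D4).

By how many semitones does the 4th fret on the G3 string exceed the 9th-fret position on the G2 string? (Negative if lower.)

7 semitones

G3 at fret 4 → B3 (MIDI 59); G2 at fret 9 → E3 (MIDI 52).
59 − 52 = 7, so the two pitches are 7 semitones apart.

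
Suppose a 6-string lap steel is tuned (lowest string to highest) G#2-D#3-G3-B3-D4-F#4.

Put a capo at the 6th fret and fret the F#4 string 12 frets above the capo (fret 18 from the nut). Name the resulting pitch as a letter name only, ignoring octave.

C

The capo raises the open F#4 by 6 semitones to C5; fretting 12 more gives F#4 + 6 + 12 = F#4 + 18 semitones, landing on C.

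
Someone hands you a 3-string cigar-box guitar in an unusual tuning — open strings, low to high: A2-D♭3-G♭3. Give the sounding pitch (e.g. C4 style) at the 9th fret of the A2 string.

G♭3

A2 is MIDI 45. Adding 9 gives 54, which is G♭3.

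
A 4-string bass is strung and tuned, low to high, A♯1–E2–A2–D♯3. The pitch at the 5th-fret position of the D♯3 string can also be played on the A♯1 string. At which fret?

22

Fret 5 on D♯3 is MIDI 51 + 5 = 56 (G♯3). On the A♯1 string (open MIDI 34), that pitch is 56 − 34 = fret 22.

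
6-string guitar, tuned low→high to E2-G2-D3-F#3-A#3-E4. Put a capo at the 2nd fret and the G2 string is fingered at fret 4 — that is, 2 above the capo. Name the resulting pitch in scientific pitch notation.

The capo raises the open G2 by 2 semitones to A2; fretting 2 more gives G2 + 2 + 2 = G2 + 4 semitones = B2.

B2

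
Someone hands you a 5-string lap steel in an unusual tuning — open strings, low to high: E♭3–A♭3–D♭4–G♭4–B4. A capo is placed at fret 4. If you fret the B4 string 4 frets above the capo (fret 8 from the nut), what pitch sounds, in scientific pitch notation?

The capo raises the open B4 by 4 semitones to E♭5; fretting 4 more gives B4 + 4 + 4 = B4 + 8 semitones = G5.

G5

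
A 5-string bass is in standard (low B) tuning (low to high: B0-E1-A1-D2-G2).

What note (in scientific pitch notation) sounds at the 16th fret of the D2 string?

F♯3

D2 is MIDI 38. Adding 16 gives 54, which is F♯3.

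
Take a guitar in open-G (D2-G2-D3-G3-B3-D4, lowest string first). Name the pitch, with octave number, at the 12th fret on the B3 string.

B4

B3 is MIDI 59. Adding 12 gives 71, which is B4.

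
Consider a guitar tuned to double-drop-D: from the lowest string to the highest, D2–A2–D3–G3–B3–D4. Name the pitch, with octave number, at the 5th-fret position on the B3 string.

E4

B3 is MIDI 59. Adding 5 gives 64, which is E4.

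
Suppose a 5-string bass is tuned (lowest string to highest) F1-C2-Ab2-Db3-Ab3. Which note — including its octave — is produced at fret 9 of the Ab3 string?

Each fret is one semitone, so Ab3 + 9 = F4.

F4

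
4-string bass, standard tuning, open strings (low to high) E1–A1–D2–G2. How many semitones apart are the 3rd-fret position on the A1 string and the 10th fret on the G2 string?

17 semitones

A1 at fret 3 → C2 (MIDI 36); G2 at fret 10 → F3 (MIDI 53).
36 − 53 = -17, so the two pitches are 17 semitones apart, with F3 the higher.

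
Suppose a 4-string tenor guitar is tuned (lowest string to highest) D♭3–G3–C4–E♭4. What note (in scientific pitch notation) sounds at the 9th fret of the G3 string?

E4

The open G3 string plus 9 semitones: G–Ab–A–Bb–B–C–Db–D–Eb–E.
The walk passes from B into C once, so the octave number goes from 3 to 4.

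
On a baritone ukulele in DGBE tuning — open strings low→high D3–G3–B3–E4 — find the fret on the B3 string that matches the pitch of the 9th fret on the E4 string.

14

Fret 9 on E4 is MIDI 64 + 9 = 73 (C♯5). On the B3 string (open MIDI 59), that pitch is 73 − 59 = fret 14.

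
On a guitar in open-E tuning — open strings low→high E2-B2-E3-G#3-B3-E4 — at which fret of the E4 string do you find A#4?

A#4 is 6 semitones above the open E4 (E–F–F#–G–G#–A–A#), so it sits at fret 6.

6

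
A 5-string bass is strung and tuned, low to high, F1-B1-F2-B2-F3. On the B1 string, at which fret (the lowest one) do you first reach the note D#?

From B1, count semitones up the chromatic scale until reaching D#: B–C–C#–D–D# — 4 steps.

4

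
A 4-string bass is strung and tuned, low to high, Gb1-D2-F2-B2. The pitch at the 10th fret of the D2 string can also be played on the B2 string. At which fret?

1

D2 at fret 10 is D2 + 10 semitones = C3.
The open B2 string is 9 semitones above the open D2, so the same pitch on the B2 string lies at fret 10 − 9 = 1.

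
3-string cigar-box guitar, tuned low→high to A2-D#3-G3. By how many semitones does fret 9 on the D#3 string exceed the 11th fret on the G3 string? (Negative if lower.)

-6 semitones

D#3 at fret 9 → C4 (MIDI 60); G3 at fret 11 → F#4 (MIDI 66).
60 − 66 = -6, so the two pitches are 6 semitones apart.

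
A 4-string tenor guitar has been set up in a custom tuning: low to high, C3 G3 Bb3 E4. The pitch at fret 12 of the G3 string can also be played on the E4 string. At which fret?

3

Fret 12 on G3 is MIDI 55 + 12 = 67 (G4). On the E4 string (open MIDI 64), that pitch is 67 − 64 = fret 3.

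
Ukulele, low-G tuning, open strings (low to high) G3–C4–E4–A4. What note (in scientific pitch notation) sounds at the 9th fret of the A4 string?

F#5

Each fret is one semitone, so A4 + 9 = F#5.
(Equivalently spelled Gb5.)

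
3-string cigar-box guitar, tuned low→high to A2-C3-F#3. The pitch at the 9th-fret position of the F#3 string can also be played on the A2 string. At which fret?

F#3 at fret 9 is F#3 + 9 semitones = D#4.
The open A2 string is 9 semitones below the open F#3, so the same pitch on the A2 string lies at fret 9 + 9 = 18.

18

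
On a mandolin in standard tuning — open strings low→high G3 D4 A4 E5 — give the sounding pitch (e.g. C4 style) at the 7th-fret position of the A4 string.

E5

Each fret is one semitone, so A4 + 7 = E5.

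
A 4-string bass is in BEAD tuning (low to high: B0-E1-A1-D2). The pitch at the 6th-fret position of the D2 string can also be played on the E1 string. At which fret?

D2 at fret 6 is D2 + 6 semitones = G#2.
The open E1 string is 10 semitones below the open D2, so the same pitch on the E1 string lies at fret 6 + 10 = 16.

16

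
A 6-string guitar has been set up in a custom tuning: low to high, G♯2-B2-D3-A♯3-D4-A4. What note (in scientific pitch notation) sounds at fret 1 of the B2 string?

C3

The open B2 string plus 1 semitone: B–C.
The walk passes from B into C once, so the octave number goes from 2 to 3.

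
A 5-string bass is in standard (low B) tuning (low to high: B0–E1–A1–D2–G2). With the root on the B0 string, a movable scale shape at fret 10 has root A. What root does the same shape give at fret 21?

G#

Moving from fret 10 to fret 21 shifts the root by 11 semitones.
A up 11 semitones is G#.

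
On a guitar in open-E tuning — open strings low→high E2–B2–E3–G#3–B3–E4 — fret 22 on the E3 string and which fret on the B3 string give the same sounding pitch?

15

E3 at fret 22 is E3 + 22 semitones = D5.
The open B3 string is 7 semitones above the open E3, so the same pitch on the B3 string lies at fret 22 − 7 = 15.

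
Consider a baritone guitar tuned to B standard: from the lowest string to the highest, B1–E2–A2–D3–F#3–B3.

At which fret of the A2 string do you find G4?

G4 is 22 semitones above the open A2 (A–A#–B–C–…–F–F#–G), so it sits at fret 22.

22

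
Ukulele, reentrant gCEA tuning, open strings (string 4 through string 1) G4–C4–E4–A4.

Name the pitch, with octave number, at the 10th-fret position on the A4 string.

Each fret is one semitone, so A4 + 10 = G5.

G5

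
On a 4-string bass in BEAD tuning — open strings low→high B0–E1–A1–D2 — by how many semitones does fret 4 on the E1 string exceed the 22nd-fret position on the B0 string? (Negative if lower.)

E1 at fret 4 → G#1 (MIDI 32); B0 at fret 22 → A2 (MIDI 45).
32 − 45 = -13, so the two pitches are 13 semitones apart.

-13 semitones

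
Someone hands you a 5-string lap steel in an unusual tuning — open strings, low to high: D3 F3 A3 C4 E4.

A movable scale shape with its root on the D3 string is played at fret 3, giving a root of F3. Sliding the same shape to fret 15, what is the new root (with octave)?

Moving from fret 3 to fret 15 shifts the root by 12 semitones.
F3 up 12 semitones is F4.

F4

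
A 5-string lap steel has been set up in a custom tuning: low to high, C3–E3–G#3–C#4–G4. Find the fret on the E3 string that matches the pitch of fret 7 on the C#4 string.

Fret 7 on C#4 is MIDI 61 + 7 = 68 (G#4). On the E3 string (open MIDI 52), that pitch is 68 − 52 = fret 16.

16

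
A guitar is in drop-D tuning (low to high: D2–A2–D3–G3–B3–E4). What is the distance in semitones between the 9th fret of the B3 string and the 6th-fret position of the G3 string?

7 semitones

B3 at fret 9 → G♯4 (MIDI 68); G3 at fret 6 → C♯4 (MIDI 61).
68 − 61 = 7, so the two pitches are 7 semitones apart, with G♯4 the higher.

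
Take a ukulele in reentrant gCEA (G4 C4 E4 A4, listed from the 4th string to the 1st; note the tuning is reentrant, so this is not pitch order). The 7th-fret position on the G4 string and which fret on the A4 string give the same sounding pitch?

Fret 7 on G4 is MIDI 67 + 7 = 74 (D5). On the A4 string (open MIDI 69), that pitch is 74 − 69 = fret 5.

5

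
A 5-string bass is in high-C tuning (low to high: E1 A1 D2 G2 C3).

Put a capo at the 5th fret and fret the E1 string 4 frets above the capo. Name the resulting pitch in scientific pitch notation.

C♯2

The capo raises the open E1 by 5 semitones to A1; fretting 4 more gives E1 + 5 + 4 = E1 + 9 semitones = C♯2.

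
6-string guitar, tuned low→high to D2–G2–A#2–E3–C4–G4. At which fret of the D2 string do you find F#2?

4

F#2 is 4 semitones above the open D2 (D–D#–E–F–F#), so it sits at fret 4.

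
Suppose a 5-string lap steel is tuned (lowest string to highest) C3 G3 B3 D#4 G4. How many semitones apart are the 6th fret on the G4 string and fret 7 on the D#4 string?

3 semitones

G4 at fret 6 → C#5 (MIDI 73); D#4 at fret 7 → A#4 (MIDI 70).
73 − 70 = 3, so the two pitches are 3 semitones apart, with C#5 the higher.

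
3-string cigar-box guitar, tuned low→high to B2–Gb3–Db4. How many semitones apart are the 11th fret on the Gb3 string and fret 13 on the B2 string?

Gb3 at fret 11 → F4 (MIDI 65); B2 at fret 13 → C4 (MIDI 60).
65 − 60 = 5, so the two pitches are 5 semitones apart, with F4 the higher.

5 semitones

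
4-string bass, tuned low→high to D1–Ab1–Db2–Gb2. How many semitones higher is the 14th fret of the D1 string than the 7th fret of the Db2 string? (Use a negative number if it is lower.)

-4 semitones

D1 at fret 14 → E2 (MIDI 40); Db2 at fret 7 → Ab2 (MIDI 44).
40 − 44 = -4, so the two pitches are 4 semitones apart.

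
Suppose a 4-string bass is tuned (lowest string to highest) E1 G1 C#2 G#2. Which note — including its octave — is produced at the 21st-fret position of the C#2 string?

A#3

C#2 is MIDI 37. Adding 21 gives 58, which is A#3.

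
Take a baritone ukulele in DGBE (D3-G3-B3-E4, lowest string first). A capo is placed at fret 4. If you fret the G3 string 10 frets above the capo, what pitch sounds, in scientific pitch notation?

A4

The capo raises the open G3 by 4 semitones to B3; fretting 10 more gives G3 + 4 + 10 = G3 + 14 semitones = A4.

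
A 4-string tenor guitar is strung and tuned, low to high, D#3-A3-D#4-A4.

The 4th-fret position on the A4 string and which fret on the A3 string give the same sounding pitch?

A4 at fret 4 is A4 + 4 semitones = C#5.
The open A3 string is 12 semitones below the open A4, so the same pitch on the A3 string lies at fret 4 + 12 = 16.

16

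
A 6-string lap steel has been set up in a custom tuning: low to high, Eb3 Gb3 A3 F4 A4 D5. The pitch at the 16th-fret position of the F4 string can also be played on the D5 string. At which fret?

Fret 16 on F4 is MIDI 65 + 16 = 81 (A5). On the D5 string (open MIDI 74), that pitch is 81 − 74 = fret 7.

7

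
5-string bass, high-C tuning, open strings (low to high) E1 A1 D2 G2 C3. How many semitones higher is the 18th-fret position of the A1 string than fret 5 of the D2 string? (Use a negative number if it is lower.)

8 semitones

A1 at fret 18 → D♯3 (MIDI 51); D2 at fret 5 → G2 (MIDI 43).
51 − 43 = 8, so the two pitches are 8 semitones apart.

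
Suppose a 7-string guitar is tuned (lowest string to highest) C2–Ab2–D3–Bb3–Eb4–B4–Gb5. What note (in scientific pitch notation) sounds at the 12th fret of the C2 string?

C3

C2 is MIDI 36. Adding 12 gives 48, which is C3.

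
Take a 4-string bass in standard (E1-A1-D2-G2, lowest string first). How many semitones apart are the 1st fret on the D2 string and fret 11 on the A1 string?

D2 at fret 1 → D#2 (MIDI 39); A1 at fret 11 → G#2 (MIDI 44).
39 − 44 = -5, so the two pitches are 5 semitones apart, with G#2 the higher.

5 semitones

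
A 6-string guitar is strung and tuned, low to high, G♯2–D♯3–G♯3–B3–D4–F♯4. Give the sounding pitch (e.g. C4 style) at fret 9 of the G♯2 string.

Each fret is one semitone, so G♯2 + 9 = F3.

F3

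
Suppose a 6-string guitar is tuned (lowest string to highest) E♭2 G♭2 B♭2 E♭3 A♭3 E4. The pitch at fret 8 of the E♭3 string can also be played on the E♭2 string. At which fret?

Fret 8 on E♭3 is MIDI 51 + 8 = 59 (B3). On the E♭2 string (open MIDI 39), that pitch is 59 − 39 = fret 20.

20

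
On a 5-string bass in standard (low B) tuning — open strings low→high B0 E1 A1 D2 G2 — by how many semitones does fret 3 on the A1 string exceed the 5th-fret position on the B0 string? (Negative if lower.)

8 semitones

A1 at fret 3 → C2 (MIDI 36); B0 at fret 5 → E1 (MIDI 28).
36 − 28 = 8, so the two pitches are 8 semitones apart.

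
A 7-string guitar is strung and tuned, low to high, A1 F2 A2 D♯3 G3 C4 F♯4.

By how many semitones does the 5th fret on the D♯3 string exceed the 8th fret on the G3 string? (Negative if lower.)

-7 semitones

D♯3 at fret 5 → G♯3 (MIDI 56); G3 at fret 8 → D♯4 (MIDI 63).
56 − 63 = -7, so the two pitches are 7 semitones apart.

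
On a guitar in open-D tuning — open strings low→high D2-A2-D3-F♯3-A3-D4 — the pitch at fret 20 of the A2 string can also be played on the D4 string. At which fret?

3

A2 at fret 20 is A2 + 20 semitones = F4.
The open D4 string is 17 semitones above the open A2, so the same pitch on the D4 string lies at fret 20 − 17 = 3.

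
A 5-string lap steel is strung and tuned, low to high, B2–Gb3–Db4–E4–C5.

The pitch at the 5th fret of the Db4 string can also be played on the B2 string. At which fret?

19

Db4 at fret 5 is Db4 + 5 semitones = Gb4.
The open B2 string is 14 semitones below the open Db4, so the same pitch on the B2 string lies at fret 5 + 14 = 19.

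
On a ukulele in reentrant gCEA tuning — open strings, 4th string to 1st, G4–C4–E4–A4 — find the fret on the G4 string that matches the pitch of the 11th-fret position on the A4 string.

Fret 11 on A4 is MIDI 69 + 11 = 80 (G#5). On the G4 string (open MIDI 67), that pitch is 80 − 67 = fret 13.

13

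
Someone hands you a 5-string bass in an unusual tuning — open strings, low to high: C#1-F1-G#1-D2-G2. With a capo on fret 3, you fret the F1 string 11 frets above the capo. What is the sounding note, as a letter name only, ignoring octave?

G

The capo raises the open F1 by 3 semitones to G#1; fretting 11 more gives F1 + 3 + 11 = F1 + 14 semitones, landing on G.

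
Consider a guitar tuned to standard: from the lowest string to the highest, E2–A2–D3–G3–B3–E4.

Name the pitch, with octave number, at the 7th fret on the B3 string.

F♯4

Each fret is one semitone, so B3 + 7 = F♯4.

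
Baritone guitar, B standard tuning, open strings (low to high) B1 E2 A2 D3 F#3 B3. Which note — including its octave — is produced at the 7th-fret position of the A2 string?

The open A2 string plus 7 semitones: A–A#–B–C–C#–D–D#–E.
The walk passes from B into C once, so the octave number goes from 2 to 3.

E3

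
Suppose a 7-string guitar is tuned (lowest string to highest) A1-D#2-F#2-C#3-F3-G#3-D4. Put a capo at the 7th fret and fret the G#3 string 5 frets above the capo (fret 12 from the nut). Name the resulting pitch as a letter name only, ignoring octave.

G#

The capo raises the open G#3 by 7 semitones to D#4; fretting 5 more gives G#3 + 7 + 5 = G#3 + 12 semitones, landing on G#.
(Also written Ab.)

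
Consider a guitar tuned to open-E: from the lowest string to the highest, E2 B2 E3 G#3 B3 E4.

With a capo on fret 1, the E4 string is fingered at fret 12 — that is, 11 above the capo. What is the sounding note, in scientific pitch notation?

The capo raises the open E4 by 1 semitone to F4; fretting 11 more gives E4 + 1 + 11 = E4 + 12 semitones = E5.

E5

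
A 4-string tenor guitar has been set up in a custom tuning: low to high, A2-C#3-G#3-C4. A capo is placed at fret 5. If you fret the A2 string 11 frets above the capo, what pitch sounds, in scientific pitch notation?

C#4

The capo raises the open A2 by 5 semitones to D3; fretting 11 more gives A2 + 5 + 11 = A2 + 16 semitones = C#4.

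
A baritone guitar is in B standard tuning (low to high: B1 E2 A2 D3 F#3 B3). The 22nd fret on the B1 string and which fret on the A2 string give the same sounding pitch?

B1 at fret 22 is B1 + 22 semitones = A3.
The open A2 string is 10 semitones above the open B1, so the same pitch on the A2 string lies at fret 22 − 10 = 12.

12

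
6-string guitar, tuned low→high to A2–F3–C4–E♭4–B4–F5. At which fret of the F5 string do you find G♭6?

13

G♭6 is 13 semitones above the open F5 (F–Gb–G–Ab–…–E–F–Gb), so it sits at fret 13.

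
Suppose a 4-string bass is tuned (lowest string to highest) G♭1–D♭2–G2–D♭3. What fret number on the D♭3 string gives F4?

16

F4 is 16 semitones above the open D♭3 (Db–D–Eb–E–…–Eb–E–F), so it sits at fret 16.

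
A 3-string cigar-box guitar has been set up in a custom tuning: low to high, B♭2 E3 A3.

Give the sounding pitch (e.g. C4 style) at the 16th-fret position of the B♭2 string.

B♭2 is MIDI 46. Adding 16 gives 62, which is D4.

D4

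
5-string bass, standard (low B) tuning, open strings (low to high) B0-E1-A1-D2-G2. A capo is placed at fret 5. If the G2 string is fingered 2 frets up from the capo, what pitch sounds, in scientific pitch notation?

D3

The capo raises the open G2 by 5 semitones to C3; fretting 2 more gives G2 + 5 + 2 = G2 + 7 semitones = D3.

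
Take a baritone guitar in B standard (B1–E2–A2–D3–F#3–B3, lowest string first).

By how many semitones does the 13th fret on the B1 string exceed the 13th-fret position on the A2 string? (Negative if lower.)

-10 semitones

B1 at fret 13 → C3 (MIDI 48); A2 at fret 13 → A#3 (MIDI 58).
48 − 58 = -10, so the two pitches are 10 semitones apart.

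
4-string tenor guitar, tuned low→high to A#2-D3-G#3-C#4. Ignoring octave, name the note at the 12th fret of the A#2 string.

A#

Each fret is one semitone, so A#2 + 12 = A#.
(Equivalently spelled Bb.)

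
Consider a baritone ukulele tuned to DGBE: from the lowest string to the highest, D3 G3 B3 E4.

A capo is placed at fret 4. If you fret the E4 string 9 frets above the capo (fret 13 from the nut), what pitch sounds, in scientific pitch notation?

The capo raises the open E4 by 4 semitones to G#4; fretting 9 more gives E4 + 4 + 9 = E4 + 13 semitones = F5.

F5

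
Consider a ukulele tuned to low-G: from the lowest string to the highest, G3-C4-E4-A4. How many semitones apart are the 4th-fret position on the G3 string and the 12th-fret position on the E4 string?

17 semitones

G3 at fret 4 → B3 (MIDI 59); E4 at fret 12 → E5 (MIDI 76).
59 − 76 = -17, so the two pitches are 17 semitones apart, with E5 the higher.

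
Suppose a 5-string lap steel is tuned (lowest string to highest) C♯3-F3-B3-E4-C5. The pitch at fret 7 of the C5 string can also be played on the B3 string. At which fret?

20

Fret 7 on C5 is MIDI 72 + 7 = 79 (G5). On the B3 string (open MIDI 59), that pitch is 79 − 59 = fret 20.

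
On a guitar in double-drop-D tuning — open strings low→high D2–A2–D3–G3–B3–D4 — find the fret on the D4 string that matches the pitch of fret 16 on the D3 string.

4

Fret 16 on D3 is MIDI 50 + 16 = 66 (F#4). On the D4 string (open MIDI 62), that pitch is 66 − 62 = fret 4.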